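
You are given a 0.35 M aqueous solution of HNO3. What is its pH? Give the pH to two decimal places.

HNO3 is a strong acid and dissociates completely, so [H+] = 0.35 M.
pH = -log(0.35) = 0.46

pH = 0.46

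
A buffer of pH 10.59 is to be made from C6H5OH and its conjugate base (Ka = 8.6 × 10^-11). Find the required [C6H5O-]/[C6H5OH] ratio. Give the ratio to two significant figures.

pKa = -log(8.6 × 10^-11) = 10.066
pH = pKa + log(r) ⇒ log(r) = 10.59 − 10.066 = +0.524
r = [C6H5O-]/[C6H5OH] = 10^(+0.524) = 3.34

ratio = 3.3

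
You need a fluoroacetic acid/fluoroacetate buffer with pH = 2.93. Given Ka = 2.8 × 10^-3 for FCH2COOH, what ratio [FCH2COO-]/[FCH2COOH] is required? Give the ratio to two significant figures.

ratio = 2.4

pKa = -log(2.8 × 10^-3) = 2.553
pH = pKa + log(r) ⇒ log(r) = 2.93 − 2.553 = +0.377
r = [FCH2COO-]/[FCH2COOH] = 10^(+0.377) = 2.38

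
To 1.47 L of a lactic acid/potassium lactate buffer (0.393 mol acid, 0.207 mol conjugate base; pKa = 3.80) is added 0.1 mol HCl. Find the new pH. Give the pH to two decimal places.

pH = 3.14

Added H+ converts CH3CH(OH)COO- to CH3CH(OH)COOH: CH3CH(OH)COOH → 0.493 mol, CH3CH(OH)COO- → 0.107 mol.
pH = pKa + log([A⁻]/[HA]) = 3.80 + log(0.107/0.493) = 3.80 -0.663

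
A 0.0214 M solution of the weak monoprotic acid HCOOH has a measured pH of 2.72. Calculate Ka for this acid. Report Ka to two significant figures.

Ka = 1.9 × 10^-4

[H+] = 10^(-2.72) = 1.91 × 10^-3 M
At equilibrium [HA] = 0.0214 − 1.91 × 10^-3 = 1.95 × 10^-2 M
Ka = [H+][A-]/[HA] = (1.91 × 10^-3)² / 1.95 × 10^-2 = 1.9 × 10^-4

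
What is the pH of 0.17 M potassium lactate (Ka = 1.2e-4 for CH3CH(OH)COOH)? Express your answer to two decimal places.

CH3CH(OH)COO- is the conjugate base of the weak acid CH3CH(OH)COOH.
Kb = Kw/Ka = 1.0×10^-14 / 1.2 × 10^-4 = 8.33 × 10^-11
Kb = x²/(0.17 − x) = 8.33 × 10^-11
Assume x ≪ 0.17: x ≈ √(8.33 × 10^-11 × 0.17) = 3.76 × 10^-6 M
pOH = 5.42, so pH = 14.00 − pOH = 8.58

pH = 8.58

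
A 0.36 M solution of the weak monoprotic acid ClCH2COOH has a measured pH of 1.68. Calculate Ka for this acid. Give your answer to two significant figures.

Ka = 1.3 × 10^-3

[H+] = 10^(-1.68) = 2.09 × 10^-2 M
At equilibrium [HA] = 0.36 − 2.09 × 10^-2 = 3.39 × 10^-1 M
Ka = [H+][A-]/[HA] = (2.09 × 10^-2)² / 3.39 × 10^-1 = 1.3 × 10^-3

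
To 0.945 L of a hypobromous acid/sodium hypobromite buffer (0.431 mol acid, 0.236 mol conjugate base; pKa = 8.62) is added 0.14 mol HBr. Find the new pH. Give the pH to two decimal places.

pH = 7.85

Added H+ converts OBr- to HOBr: HOBr → 0.571 mol, OBr- → 0.096 mol.
Henderson–Hasselbalch with mole ratio 0.096/0.571: pH = 8.62 + (-0.774)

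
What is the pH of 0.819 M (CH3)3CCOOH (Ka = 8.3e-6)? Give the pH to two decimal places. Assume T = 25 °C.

(CH3)3CCOOH ⇌ (CH3)3CCOO- + H+
Let x = [H+] at equilibrium. Ka = x²/(0.819 − x).
Neglecting x in the denominator: x = √(8.3 × 10^-6 × 0.819) = 2.61 × 10^-3 M
pH = −log(2.61 × 10^-3) = 2.58

pH = 2.58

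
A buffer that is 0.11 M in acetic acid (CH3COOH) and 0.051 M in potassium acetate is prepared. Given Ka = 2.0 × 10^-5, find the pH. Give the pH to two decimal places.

pKa = −log(2.0 × 10^-5) = 4.699
pH = pKa + log([A⁻]/[HA]) = 4.699 + log(0.051/0.11)
pH = 4.699 + (-0.334) = 4.37

pH = 4.37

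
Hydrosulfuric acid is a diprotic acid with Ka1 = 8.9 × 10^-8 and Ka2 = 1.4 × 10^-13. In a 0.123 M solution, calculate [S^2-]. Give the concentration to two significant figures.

1.4 × 10^-13 M

First ionization gives [H+] ≈ [HS-] = 1.05 × 10^-4 M.
Second step: Ka2 = [H+][S^2-]/[HS-] ≈ [S^2-] (since [H+] ≈ [HS-]).
So [S^2-] ≈ Ka2.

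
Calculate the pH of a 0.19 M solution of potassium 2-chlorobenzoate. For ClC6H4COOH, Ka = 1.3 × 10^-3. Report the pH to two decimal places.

ClC6H4COO- is the conjugate base of the weak acid ClC6H4COOH.
Kb = Kw/Ka = 1.0×10^-14 / 1.3 × 10^-3 = 7.69 × 10^-12
From the ICE table, Kb = x²/(0.19 − x) = 7.69 × 10^-12.
Neglecting x in the denominator: x = √(7.69 × 10^-12 × 0.19) = 1.21 × 10^-6 M
Check: 0.00064% ionized — well under 5%, approximation valid.
pOH = −log(1.21 × 10^-6) = 5.92; pH = 14.00 − 5.92 = 8.08

pH = 8.08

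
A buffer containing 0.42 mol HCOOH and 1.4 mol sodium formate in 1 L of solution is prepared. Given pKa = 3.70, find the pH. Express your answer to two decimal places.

Using pH = pKa + log([base]/[acid]) with [base]/[acid] = 1.4/0.42:
pH = 3.70 + (+0.523) = 4.22

pH = 4.22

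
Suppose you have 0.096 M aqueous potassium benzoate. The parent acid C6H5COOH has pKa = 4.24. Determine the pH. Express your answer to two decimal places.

pH = 8.61

C6H5COO- is the conjugate base of the weak acid C6H5COOH.
Ka = 10^(−4.24) = 5.75 × 10^-5
Kb = Kw/Ka = 1.0×10^-14 / 5.75 × 10^-5 = 1.74 × 10^-10
Kb = [OH-]²/(0.096 − [OH-]) = 1.74 × 10^-10
Neglecting [OH-] in the denominator: [OH-] = √(1.74 × 10^-10 × 0.096) = 4.09 × 10^-6 M
pOH = −log(4.09 × 10^-6) = 5.39; pH = 14.00 − 5.39 = 8.61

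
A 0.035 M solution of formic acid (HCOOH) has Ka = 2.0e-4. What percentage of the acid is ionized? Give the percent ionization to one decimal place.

7.3%

HCOOH ⇌ HCOO- + H+; let x = [H+] at equilibrium.
Ka = x²/(C₀ − x); solving the quadratic gives x = 2.55 × 10^-3 M.
Fraction ionized = 2.55 × 10^-3 / 0.035 = 0.0729 → 7.3%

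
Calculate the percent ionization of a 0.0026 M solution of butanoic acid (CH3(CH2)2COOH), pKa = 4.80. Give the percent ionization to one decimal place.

7.5%

CH3(CH2)2COOH ⇌ CH3(CH2)2COO- + H+; let x = [H+] at equilibrium.
Ka = 10^(−4.80) = 1.58 × 10^-5
Ka = x²/(C₀ − x); solving the quadratic gives x = 1.95 × 10^-4 M.
Fraction ionized = 1.95 × 10^-4 / 0.0026 = 0.0750 → 7.5%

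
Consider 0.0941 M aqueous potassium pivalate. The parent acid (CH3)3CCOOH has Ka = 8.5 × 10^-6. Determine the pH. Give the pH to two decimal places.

(CH3)3CCOO- is the conjugate base of the weak acid (CH3)3CCOOH.
Kb = Kw/Ka = 1.0×10^-14 / 8.5 × 10^-6 = 1.18 × 10^-9
From the ICE table, Kb = x²/(0.0941 − x) = 1.18 × 10^-9.
Assume x ≪ 0.0941: x ≈ √(1.18 × 10^-9 × 0.0941) = 1.05 × 10^-5 M
(x/C₀ = 0.011% < 5%, so the approximation holds.)
pOH = 4.98, so pH = 14.00 − pOH = 9.02

pH = 9.02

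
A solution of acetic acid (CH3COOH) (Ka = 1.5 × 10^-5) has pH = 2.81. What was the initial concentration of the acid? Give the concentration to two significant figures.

C₀ = 1.6 × 10^-1 M

[H+] = 10^(-2.81) = 1.55 × 10^-3 M = x
Ka = x²/(C₀ − x) ⇒ C₀ = x + x²/Ka
C₀ = 1.55 × 10^-3 + (1.55 × 10^-3)²/(1.5 × 10^-5) = 1.62 × 10^-1 M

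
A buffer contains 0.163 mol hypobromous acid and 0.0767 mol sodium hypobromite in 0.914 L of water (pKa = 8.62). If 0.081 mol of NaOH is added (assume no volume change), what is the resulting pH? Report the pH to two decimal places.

After neutralization: n(HOBr) = 0.082 mol, n(OBr-) = 0.158 mol.
pH = pKa + log(n_OBr-/n_HOBr) = 8.62 + log(0.158/0.082) = 8.62 + (+0.285)

pH = 8.90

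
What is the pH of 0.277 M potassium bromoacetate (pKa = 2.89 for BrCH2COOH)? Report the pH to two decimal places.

pH = 8.17

BrCH2COO- is the conjugate base of the weak acid BrCH2COOH.
Ka = 10^(−2.89) = 1.29 × 10^-3
Kb = Kw/Ka = 1.0×10^-14 / 1.29 × 10^-3 = 7.75 × 10^-12
Let x = [OH-] at equilibrium. Kb = x²/(0.277 − x).
Assume x ≪ 0.277: x ≈ √(7.75 × 10^-12 × 0.277) = 1.47 × 10^-6 M
pOH = −log(1.47 × 10^-6) = 5.83; pH = 14.00 − 5.83 = 8.17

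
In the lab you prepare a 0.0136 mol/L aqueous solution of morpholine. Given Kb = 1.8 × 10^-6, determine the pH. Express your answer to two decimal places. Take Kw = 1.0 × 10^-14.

pH = 10.19

C4H8ONH + H2O ⇌ C4H8ONH2+ + OH-
Kb = [OH-]²/(0.0136 − [OH-]) = 1.8 × 10^-6
Since Kb ≪ C₀, [OH-] ≈ √(Kb·C₀) = 1.56 × 10^-4 M.
pOH = −log(1.56 × 10^-4) = 3.81; pH = 14.00 − 3.81 = 10.19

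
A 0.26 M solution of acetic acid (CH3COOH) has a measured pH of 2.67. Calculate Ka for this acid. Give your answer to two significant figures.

Ka = 1.8 × 10^-5

[H+] = 10^(-2.67) = 2.14 × 10^-3 M
At equilibrium [HA] = 0.26 − 2.14 × 10^-3 = 2.58 × 10^-1 M
Ka = [H+][A-]/[HA] = (2.14 × 10^-3)² / 2.58 × 10^-1 = 1.8 × 10^-5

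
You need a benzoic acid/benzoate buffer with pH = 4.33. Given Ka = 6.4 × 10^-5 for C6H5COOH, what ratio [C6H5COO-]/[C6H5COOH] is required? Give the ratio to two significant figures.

ratio = 1.4

pKa = -log(6.4 × 10^-5) = 4.194
pH = pKa + log(r) ⇒ log(r) = 4.33 − 4.194 = +0.136
r = [C6H5COO-]/[C6H5COOH] = 10^(+0.136) = 1.37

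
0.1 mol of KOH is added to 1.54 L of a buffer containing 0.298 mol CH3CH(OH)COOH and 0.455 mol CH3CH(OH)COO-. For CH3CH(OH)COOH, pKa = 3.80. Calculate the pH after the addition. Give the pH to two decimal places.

After neutralization: n(CH3CH(OH)COOH) = 0.198 mol, n(CH3CH(OH)COO-) = 0.555 mol.
pH = pKa + log([A⁻]/[HA]) = 3.80 + log(0.555/0.198) = 3.80 +0.448

pH = 4.25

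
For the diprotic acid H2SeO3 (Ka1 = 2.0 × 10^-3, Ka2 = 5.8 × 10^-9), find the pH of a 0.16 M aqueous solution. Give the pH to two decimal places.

Since Ka1 ≫ Ka2, the first ionization dominates [H+].
Ka1 = x²/(0.16 − x) = 2.0 × 10^-3
Solving the quadratic: x = (−Ka1 + √(Ka1² + 4·Ka1·C₀))/2 = 1.69 × 10^-2 M
pH = −log(1.69 × 10^-2) = 1.77

pH = 1.77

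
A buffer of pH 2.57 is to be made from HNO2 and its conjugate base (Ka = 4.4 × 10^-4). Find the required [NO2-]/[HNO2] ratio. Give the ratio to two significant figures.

ratio = 0.16

pKa = -log(4.4 × 10^-4) = 3.357
pH = pKa + log(r) ⇒ log(r) = 2.57 − 3.357 = -0.787
r = [NO2-]/[HNO2] = 10^(-0.787) = 0.163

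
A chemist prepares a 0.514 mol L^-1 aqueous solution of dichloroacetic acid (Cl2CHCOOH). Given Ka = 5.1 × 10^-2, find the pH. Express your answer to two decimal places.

Cl2CHCOOH ⇌ Cl2CHCOO- + H+
Ka = x²/(0.514 − x) = 5.1 × 10^-2
The 5% rule fails; solving x² + Ka·x − Ka·C₀ = 0 exactly:
x = (−Ka + √(Ka² + 4·Ka·C₀))/2 = 1.38 × 10^-1 M
pH = −log[H+] = −log(1.38 × 10^-1) = 0.86

pH = 0.86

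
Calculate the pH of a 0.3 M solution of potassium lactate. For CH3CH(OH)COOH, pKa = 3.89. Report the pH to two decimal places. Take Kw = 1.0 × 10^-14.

pH = 8.68

CH3CH(OH)COO- is the conjugate base of the weak acid CH3CH(OH)COOH.
Ka = 10^(−3.89) = 1.29 × 10^-4
Kb = Kw/Ka = 1.0×10^-14 / 1.29 × 10^-4 = 7.75 × 10^-11
Let x = [OH-] at equilibrium. Kb = x²/(0.3 − x).
Neglecting x in the denominator: x = √(7.75 × 10^-11 × 0.3) = 4.82 × 10^-6 M
(x/C₀ = 0.0016% < 5%, so the approximation holds.)
pOH = 5.32, so pH = 14.00 − pOH = 8.68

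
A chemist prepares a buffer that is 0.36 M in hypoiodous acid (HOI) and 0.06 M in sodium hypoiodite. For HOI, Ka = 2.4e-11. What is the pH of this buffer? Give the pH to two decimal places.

pH = 9.84

pKa = −log(2.4 × 10^-11) = 10.620
Using pH = pKa + log([base]/[acid]) with [base]/[acid] = 0.06/0.36:
pH = 10.620 + (-0.778) = 9.84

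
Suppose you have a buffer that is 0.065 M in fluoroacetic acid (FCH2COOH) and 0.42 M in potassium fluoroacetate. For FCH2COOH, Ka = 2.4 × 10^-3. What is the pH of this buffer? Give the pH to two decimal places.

pKa = −log(2.4 × 10^-3) = 2.620
pH = pKa + log([A⁻]/[HA]) = 2.620 + log(0.42/0.065)
pH = 2.620 + (+0.810) = 3.43

pH = 3.43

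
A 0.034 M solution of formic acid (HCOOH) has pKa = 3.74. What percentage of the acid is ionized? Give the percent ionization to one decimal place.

7.1%

HCOOH ⇌ HCOO- + H+; let x = [H+] at equilibrium.
Ka = 10^(−3.74) = 1.82 × 10^-4
Solve x² + 0.000182x − 6.19e-06 = 0 → x = 2.40 × 10^-3 M
% ionization = x/C₀ × 100% = 2.40 × 10^-3/0.034 × 100% = 7.1%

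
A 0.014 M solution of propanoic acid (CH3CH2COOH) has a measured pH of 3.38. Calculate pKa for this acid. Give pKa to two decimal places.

pKa = 4.89

[H+] = 10^(-3.38) = 4.17 × 10^-4 M
At equilibrium [HA] = 0.014 − 4.17 × 10^-4 = 1.36 × 10^-2 M
Ka = [H+][A-]/[HA] = (4.17 × 10^-4)² / 1.36 × 10^-2 = 1.28 × 10^-5
pKa = -log(1.28 × 10^-5) = 4.89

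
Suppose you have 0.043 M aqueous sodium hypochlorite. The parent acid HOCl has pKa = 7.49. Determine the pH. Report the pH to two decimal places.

pH = 10.06

OCl- is the conjugate base of the weak acid HOCl.
Ka = 10^(−7.49) = 3.24 × 10^-8
Kb = Kw/Ka = 1.0×10^-14 / 3.24 × 10^-8 = 3.09 × 10^-7
From the ICE table, Kb = x²/(0.043 − x) = 3.09 × 10^-7.
Assume x ≪ 0.043: x ≈ √(3.09 × 10^-7 × 0.043) = 1.15 × 10^-4 M
Check: 0.27% ionized — well under 5%, approximation valid.
pOH = −log(1.15 × 10^-4) = 3.94; pH = 14.00 − 3.94 = 10.06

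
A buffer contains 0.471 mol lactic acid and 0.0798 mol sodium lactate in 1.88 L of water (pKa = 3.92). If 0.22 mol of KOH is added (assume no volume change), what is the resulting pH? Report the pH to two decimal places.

OH- converts CH3CH(OH)COOH to CH3CH(OH)COO-: CH3CH(OH)COOH → 0.251 mol, CH3CH(OH)COO- → 0.3 mol.
pH = pKa + log(n_CH3CH(OH)COO-/n_CH3CH(OH)COOH) = 3.92 + log(0.3/0.251) = 3.92 + (+0.077)

pH = 4.00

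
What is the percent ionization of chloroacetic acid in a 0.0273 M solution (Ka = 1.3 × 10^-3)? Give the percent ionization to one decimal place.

ClCH2COOH ⇌ ClCH2COO- + H+; let x = [H+] at equilibrium.
Solve x² + 0.0013x − 3.55e-05 = 0 → x = 5.34 × 10^-3 M
Fraction ionized = 5.34 × 10^-3 / 0.0273 = 0.1956 → 19.6%

19.6%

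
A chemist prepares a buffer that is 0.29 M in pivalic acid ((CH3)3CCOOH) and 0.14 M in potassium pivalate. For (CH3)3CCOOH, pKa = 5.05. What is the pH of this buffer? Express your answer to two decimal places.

pH = 4.73

pH = pKa + log([A⁻]/[HA]) = 5.05 + log(0.14/0.29)
pH = 5.05 + (-0.316) = 4.73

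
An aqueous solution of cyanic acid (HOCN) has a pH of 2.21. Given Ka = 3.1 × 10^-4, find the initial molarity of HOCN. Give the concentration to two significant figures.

C₀ = 1.3 × 10^-1 M

[H+] = 10^(-2.21) = 6.17 × 10^-3 M = x
Ka = x²/(C₀ − x) ⇒ C₀ = x + x²/Ka
C₀ = 6.17 × 10^-3 + (6.17 × 10^-3)²/(3.1 × 10^-4) = 1.29 × 10^-1 M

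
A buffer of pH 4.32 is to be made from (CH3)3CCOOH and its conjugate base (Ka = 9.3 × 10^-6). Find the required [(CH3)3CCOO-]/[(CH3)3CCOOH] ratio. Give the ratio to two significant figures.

ratio = 0.19

pKa = -log(9.3 × 10^-6) = 5.032
pH = pKa + log(r) ⇒ log(r) = 4.32 − 5.032 = -0.712
r = [(CH3)3CCOO-]/[(CH3)3CCOOH] = 10^(-0.712) = 0.194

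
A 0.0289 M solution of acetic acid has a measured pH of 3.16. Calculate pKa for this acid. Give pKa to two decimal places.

[H+] = 10^(-3.16) = 6.92 × 10^-4 M
At equilibrium [HA] = 0.0289 − 6.92 × 10^-4 = 2.82 × 10^-2 M
Ka = [H+][A-]/[HA] = (6.92 × 10^-4)² / 2.82 × 10^-2 = 1.70 × 10^-5
pKa = -log(1.70 × 10^-5) = 4.77

pKa = 4.77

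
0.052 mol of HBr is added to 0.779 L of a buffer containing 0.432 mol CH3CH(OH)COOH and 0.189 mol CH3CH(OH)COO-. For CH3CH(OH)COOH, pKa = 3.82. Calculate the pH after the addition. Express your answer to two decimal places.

After neutralization: n(CH3CH(OH)COOH) = 0.484 mol, n(CH3CH(OH)COO-) = 0.137 mol.
pH = pKa + log(n_CH3CH(OH)COO-/n_CH3CH(OH)COOH) = 3.82 + log(0.137/0.484) = 3.82 + (-0.548)

pH = 3.27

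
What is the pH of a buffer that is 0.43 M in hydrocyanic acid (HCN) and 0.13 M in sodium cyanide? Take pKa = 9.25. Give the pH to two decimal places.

Using pH = pKa + log([base]/[acid]) with [base]/[acid] = 0.13/0.43:
pH = 9.25 + (-0.520) = 8.73

pH = 8.73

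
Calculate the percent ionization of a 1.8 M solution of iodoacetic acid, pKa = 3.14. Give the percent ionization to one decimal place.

2.0%

ICH2COOH ⇌ ICH2COO- + H+; let x = [H+] at equilibrium.
Ka = 10^(−3.14) = 7.24 × 10^-4
x ≈ √(Ka·C₀) = √(7.24 × 10^-4 × 1.8) = 3.61 × 10^-2 M
% ionization = x/C₀ × 100% = 3.61 × 10^-2/1.8 × 100% = 2.0%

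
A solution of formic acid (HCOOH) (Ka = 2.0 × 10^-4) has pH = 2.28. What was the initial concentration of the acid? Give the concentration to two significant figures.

[H+] = 10^(-2.28) = 5.25 × 10^-3 M = x
Ka = x²/(C₀ − x) ⇒ C₀ = x + x²/Ka
C₀ = 5.25 × 10^-3 + (5.25 × 10^-3)²/(2.0 × 10^-4) = 1.43 × 10^-1 M

C₀ = 1.4 × 10^-1 M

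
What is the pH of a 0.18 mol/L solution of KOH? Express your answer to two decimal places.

KOH is a strong base; [OH-] = 0.18 M.
pOH = -log(0.18) = 0.74
pH = 14.00 - 0.74 = 13.26

pH = 13.26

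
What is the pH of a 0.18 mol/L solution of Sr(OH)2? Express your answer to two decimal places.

Sr(OH)2 is a strong base (each formula unit releases 2 OH-); [OH-] = 0.36 M.
pOH = -log(0.36) = 0.44
pH = 14.00 - 0.44 = 13.56

pH = 13.56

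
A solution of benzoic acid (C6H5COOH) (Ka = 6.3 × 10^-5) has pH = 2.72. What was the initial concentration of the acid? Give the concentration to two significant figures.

C₀ = 6.0 × 10^-2 M

[H+] = 10^(-2.72) = 1.91 × 10^-3 M = x
Ka = x²/(C₀ − x) ⇒ C₀ = x + x²/Ka
C₀ = 1.91 × 10^-3 + (1.91 × 10^-3)²/(6.3 × 10^-5) = 5.98 × 10^-2 M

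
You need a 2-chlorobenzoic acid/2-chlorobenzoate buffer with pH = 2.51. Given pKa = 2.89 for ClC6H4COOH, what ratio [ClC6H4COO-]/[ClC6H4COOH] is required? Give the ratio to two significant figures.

ratio = 0.42

pH = pKa + log(r) ⇒ log(r) = 2.51 − 2.89 = -0.38
r = [ClC6H4COO-]/[ClC6H4COOH] = 10^(-0.38) = 0.417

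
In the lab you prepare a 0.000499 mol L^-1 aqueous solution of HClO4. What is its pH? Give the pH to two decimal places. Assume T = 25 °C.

HClO4 is a strong acid and dissociates completely, so [H+] = 0.000499 M.
pH = -log(0.000499) = 3.30

pH = 3.30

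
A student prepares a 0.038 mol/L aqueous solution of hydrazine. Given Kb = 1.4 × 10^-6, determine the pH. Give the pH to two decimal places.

pH = 10.36

N2H4 + H2O ⇌ N2H5+ + OH-
Kb = x²/(0.038 − x) = 1.4 × 10^-6
Neglecting x in the denominator: x = √(1.4 × 10^-6 × 0.038) = 2.31 × 10^-4 M
pOH = −log(2.31 × 10^-4) = 3.64; pH = 14.00 − 3.64 = 10.36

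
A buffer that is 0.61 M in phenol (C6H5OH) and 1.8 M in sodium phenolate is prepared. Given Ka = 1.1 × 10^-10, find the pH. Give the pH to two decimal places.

pH = 10.43

pKa = −log(1.1 × 10^-10) = 9.959
pH = pKa + log([A⁻]/[HA]) = 9.959 + log(1.8/0.61)
pH = 9.959 + (+0.470) = 10.43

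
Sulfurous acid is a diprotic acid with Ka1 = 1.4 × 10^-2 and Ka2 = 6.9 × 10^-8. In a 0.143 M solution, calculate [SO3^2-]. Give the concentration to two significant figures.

First ionization gives [H+] ≈ [HSO3-] = 3.83 × 10^-2 M.
Second step: Ka2 = [H+][SO3^2-]/[HSO3-] ≈ [SO3^2-] (since [H+] ≈ [HSO3-]).
So [SO3^2-] ≈ Ka2.

6.9 × 10^-8 M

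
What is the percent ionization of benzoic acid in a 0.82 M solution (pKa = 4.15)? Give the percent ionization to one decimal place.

0.9%

C6H5COOH ⇌ C6H5COO- + H+; let x = [H+] at equilibrium.
Ka = 10^(−4.15) = 7.08 × 10^-5
x ≈ √(Ka·C₀) = √(7.08 × 10^-5 × 0.82) = 7.62 × 10^-3 M
% ionization = x/C₀ × 100% = 7.62 × 10^-3/0.82 × 100% = 0.9%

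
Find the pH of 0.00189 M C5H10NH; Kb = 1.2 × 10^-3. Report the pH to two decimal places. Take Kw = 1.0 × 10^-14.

pH = 11.01

C5H10NH + H2O ⇌ C5H10NH2+ + OH-
Kb = x²/(0.00189 − x) = 1.2 × 10^-3
The 5% rule fails; solving x² + Kb·x − Kb·C₀ = 0 exactly:
x = [−0.0012 + √(0.0012² + 9.07e-06)]/2 = 1.02 × 10^-3 M
pOH = 2.99, so pH = 14.00 − pOH = 11.01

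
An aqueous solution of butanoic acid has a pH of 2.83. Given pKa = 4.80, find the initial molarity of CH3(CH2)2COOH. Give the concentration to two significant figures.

[H+] = 10^(-2.83) = 1.48 × 10^-3 M = x
Ka = 10^(−4.80) = 1.58 × 10^-5
Ka = x²/(C₀ − x) ⇒ C₀ = x + x²/Ka
C₀ = 1.48 × 10^-3 + (1.48 × 10^-3)²/(1.58 × 10^-5) = 1.40 × 10^-1 M

C₀ = 1.4 × 10^-1 M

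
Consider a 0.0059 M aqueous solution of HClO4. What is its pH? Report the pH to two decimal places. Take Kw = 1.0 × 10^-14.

pH = 2.23

HClO4 is a strong acid and dissociates completely, so [H+] = 0.0059 M.
pH = -log(0.0059) = 2.23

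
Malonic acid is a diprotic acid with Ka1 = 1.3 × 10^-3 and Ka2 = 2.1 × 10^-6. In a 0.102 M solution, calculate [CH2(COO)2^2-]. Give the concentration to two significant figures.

2.1 × 10^-6 M

First ionization gives [H+] ≈ [CH2(COOH)COO-] = 1.09 × 10^-2 M.
Second step: Ka2 = [H+][CH2(COO)2^2-]/[CH2(COOH)COO-] ≈ [CH2(COO)2^2-] (since [H+] ≈ [CH2(COOH)COO-]).
So [CH2(COO)2^2-] ≈ Ka2.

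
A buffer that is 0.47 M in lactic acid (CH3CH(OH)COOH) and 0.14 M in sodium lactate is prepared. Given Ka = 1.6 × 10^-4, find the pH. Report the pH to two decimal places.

pKa = −log(1.6 × 10^-4) = 3.796
Using pH = pKa + log([base]/[acid]) with [base]/[acid] = 0.14/0.47:
pH = 3.796 + (-0.526) = 3.27

pH = 3.27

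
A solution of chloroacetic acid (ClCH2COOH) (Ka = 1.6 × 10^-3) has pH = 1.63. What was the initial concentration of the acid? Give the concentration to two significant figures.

C₀ = 3.7 × 10^-1 M

[H+] = 10^(-1.63) = 2.34 × 10^-2 M = x
Ka = x²/(C₀ − x) ⇒ C₀ = x + x²/Ka
C₀ = 2.34 × 10^-2 + (2.34 × 10^-2)²/(1.6 × 10^-3) = 3.66 × 10^-1 M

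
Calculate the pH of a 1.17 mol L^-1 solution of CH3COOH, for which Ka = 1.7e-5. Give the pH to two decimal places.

pH = 2.35

CH3COOH ⇌ CH3COO- + H+
Ka = [H+]²/(1.17 − [H+]) = 1.7 × 10^-5
Assume [H+] ≪ 1.17: [H+] ≈ √(1.7 × 10^-5 × 1.17) = 4.46 × 10^-3 M
pH = −log[H+] = −log(4.46 × 10^-3) = 2.35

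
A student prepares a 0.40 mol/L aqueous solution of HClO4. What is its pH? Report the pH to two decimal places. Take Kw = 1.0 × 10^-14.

HClO4 is a strong acid and dissociates completely, so [H+] = 0.40 M.
pH = -log(0.4) = 0.40

pH = 0.40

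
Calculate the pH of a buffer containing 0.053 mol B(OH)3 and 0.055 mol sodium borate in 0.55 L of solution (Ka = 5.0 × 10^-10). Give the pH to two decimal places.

pKa = −log(5.0 × 10^-10) = 9.301
pH = pKa + log([A⁻]/[HA]) = 9.301 + log(0.055/0.053)
pH = 9.301 + (+0.016) = 9.32

pH = 9.32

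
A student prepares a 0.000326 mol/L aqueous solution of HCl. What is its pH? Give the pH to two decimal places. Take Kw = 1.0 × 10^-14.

HCl is a strong acid and dissociates completely, so [H+] = 0.000326 M.
pH = -log(0.000326) = 3.49

pH = 3.49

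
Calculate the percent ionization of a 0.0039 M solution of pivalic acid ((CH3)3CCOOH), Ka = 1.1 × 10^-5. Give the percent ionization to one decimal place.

5.2%

(CH3)3CCOOH ⇌ (CH3)3CCOO- + H+; let x = [H+] at equilibrium.
Ka = x²/(C₀ − x); solving the quadratic gives x = 2.02 × 10^-4 M.
% ionization = x/C₀ × 100% = 2.02 × 10^-4/0.0039 × 100% = 5.2%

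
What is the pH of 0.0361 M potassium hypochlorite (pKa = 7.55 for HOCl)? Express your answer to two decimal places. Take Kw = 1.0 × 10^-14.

OCl- is the conjugate base of the weak acid HOCl.
Ka = 10^(−7.55) = 2.82 × 10^-8
Kb = Kw/Ka = 1.0×10^-14 / 2.82 × 10^-8 = 3.55 × 10^-7
Kb = x²/(0.0361 − x) = 3.55 × 10^-7
Since Kb ≪ C₀, x ≈ √(Kb·C₀) = 1.13 × 10^-4 M.
(x/C₀ = 0.31% < 5%, so the approximation holds.)
pOH = −log(1.13 × 10^-4) = 3.95; pH = 14.00 − 3.95 = 10.05

pH = 10.05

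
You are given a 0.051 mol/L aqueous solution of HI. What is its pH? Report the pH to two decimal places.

pH = 1.29

HI is a strong acid and dissociates completely, so [H+] = 0.051 M.
pH = -log(0.051) = 1.29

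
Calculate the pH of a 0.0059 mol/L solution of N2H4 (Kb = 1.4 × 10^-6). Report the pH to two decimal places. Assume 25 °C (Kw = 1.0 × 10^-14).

pH = 9.96

N2H4 + H2O ⇌ N2H5+ + OH-
Kb = x²/(0.0059 − x) = 1.4 × 10^-6
Assume x ≪ 0.0059: x ≈ √(1.4 × 10^-6 × 0.0059) = 9.09 × 10^-5 M
(x/C₀ = 1.5% < 5%, so the approximation holds.)
pOH = −log(9.09 × 10^-5) = 4.04; pH = 14.00 − 4.04 = 9.96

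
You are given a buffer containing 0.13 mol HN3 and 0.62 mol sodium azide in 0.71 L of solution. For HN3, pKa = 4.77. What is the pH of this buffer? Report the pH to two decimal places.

pH = 5.45

Henderson–Hasselbalch: pH = pKa + log([N3-]/[HN3]) = 4.77 + log(0.62/0.13)
pH = 4.77 + (+0.678) = 5.45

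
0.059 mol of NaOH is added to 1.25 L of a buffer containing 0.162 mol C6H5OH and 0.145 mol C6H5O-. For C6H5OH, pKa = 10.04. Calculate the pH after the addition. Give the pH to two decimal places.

pH = 10.34

OH- converts C6H5OH to C6H5O-: C6H5OH → 0.103 mol, C6H5O- → 0.204 mol.
pH = pKa + log(n_C6H5O-/n_C6H5OH) = 10.04 + log(0.204/0.103) = 10.04 + (+0.297)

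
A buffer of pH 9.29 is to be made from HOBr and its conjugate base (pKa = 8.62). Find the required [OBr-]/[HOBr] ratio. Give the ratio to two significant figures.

ratio = 4.7

pH = pKa + log(r) ⇒ log(r) = 9.29 − 8.62 = +0.67
r = [OBr-]/[HOBr] = 10^(+0.67) = 4.68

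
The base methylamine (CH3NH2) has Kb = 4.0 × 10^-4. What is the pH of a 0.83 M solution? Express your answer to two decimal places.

pH = 12.26

CH3NH2 + H2O ⇌ CH3NH3+ + OH-
Kb = [OH-]²/(0.83 − [OH-]) = 4.0 × 10^-4
Assume [OH-] ≪ 0.83: [OH-] ≈ √(4.0 × 10^-4 × 0.83) = 1.82 × 10^-2 M
([OH-]/C₀ = 2.2% < 5%, so the approximation holds.)
pOH = −log(1.82 × 10^-2) = 1.74; pH = 14.00 − 1.74 = 12.26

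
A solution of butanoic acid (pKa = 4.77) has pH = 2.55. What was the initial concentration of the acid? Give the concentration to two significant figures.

[H+] = 10^(-2.55) = 2.82 × 10^-3 M = x
Ka = 10^(−4.77) = 1.70 × 10^-5
Ka = x²/(C₀ − x) ⇒ C₀ = x + x²/Ka
C₀ = 2.82 × 10^-3 + (2.82 × 10^-3)²/(1.70 × 10^-5) = 4.71 × 10^-1 M

C₀ = 4.7 × 10^-1 M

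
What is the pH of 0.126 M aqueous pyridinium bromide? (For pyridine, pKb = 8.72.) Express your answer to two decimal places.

pH = 3.09

C5H5NH+ is the conjugate acid of the weak base C5H5N.
Kb = 10^(−8.72) = 1.91 × 10^-9
Ka = Kw/Kb = 1.0×10^-14 / 1.91 × 10^-9 = 5.24 × 10^-6
Ka = [H+]²/(0.126 − [H+]) = 5.24 × 10^-6
Since Ka ≪ C₀, [H+] ≈ √(Ka·C₀) = 8.13 × 10^-4 M.
Check: 0.64% ionized — well under 5%, approximation valid.
pH = −log[H+] = −log(8.13 × 10^-4) = 3.09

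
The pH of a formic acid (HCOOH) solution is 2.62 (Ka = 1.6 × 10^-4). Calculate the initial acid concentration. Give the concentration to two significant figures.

[H+] = 10^(-2.62) = 2.40 × 10^-3 M = x
Ka = x²/(C₀ − x) ⇒ C₀ = x + x²/Ka
C₀ = 2.40 × 10^-3 + (2.40 × 10^-3)²/(1.6 × 10^-4) = 3.84 × 10^-2 M

C₀ = 3.8 × 10^-2 M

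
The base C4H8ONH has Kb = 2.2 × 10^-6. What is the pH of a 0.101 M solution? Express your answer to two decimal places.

C4H8ONH + H2O ⇌ C4H8ONH2+ + OH-
Kb = x²/(0.101 − x) = 2.2 × 10^-6
Since Kb ≪ C₀, x ≈ √(Kb·C₀) = 4.71 × 10^-4 M.
pOH = 3.33, so pH = 14.00 − pOH = 10.67

pH = 10.67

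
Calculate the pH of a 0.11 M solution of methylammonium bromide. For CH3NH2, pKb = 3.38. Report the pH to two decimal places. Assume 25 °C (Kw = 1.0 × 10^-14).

pH = 5.79

CH3NH3+ is the conjugate acid of the weak base CH3NH2.
Kb = 10^(−3.38) = 4.17 × 10^-4
Ka = Kw/Kb = 1.0×10^-14 / 4.17 × 10^-4 = 2.40 × 10^-11
Ka = [H+]²/(0.11 − [H+]) = 2.40 × 10^-11
Since Ka ≪ C₀, [H+] ≈ √(Ka·C₀) = 1.62 × 10^-6 M.
([H+]/C₀ = 0.0015% < 5%, so the approximation holds.)
pH = −log[H+] = −log(1.62 × 10^-6) = 5.79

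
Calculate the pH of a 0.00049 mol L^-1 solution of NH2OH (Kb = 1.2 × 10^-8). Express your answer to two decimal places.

NH2OH + H2O ⇌ NH3OH+ + OH-
Kb = x²/(0.00049 − x) = 1.2 × 10^-8
Since Kb ≪ C₀, x ≈ √(Kb·C₀) = 2.42 × 10^-6 M.
Check: 0.49% ionized — well under 5%, approximation valid.
pOH = −log(2.42 × 10^-6) = 5.62; pH = 14.00 − 5.62 = 8.38

pH = 8.38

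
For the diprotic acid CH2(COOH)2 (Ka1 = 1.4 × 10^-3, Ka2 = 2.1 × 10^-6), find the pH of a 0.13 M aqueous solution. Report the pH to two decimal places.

pH = 1.89

Since Ka1 ≫ Ka2, the first ionization dominates [H+].
Ka1 = x²/(0.13 − x) = 1.4 × 10^-3
Solving the quadratic: x = (−Ka1 + √(Ka1² + 4·Ka1·C₀))/2 = 1.28 × 10^-2 M
pH = −log(1.28 × 10^-2) = 1.89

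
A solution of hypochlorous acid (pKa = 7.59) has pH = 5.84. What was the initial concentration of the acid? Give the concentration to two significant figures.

C₀ = 8.3 × 10^-5 M

[H+] = 10^(-5.84) = 1.45 × 10^-6 M = x
Ka = 10^(−7.59) = 2.57 × 10^-8
Ka = x²/(C₀ − x) ⇒ C₀ = x + x²/Ka
C₀ = 1.45 × 10^-6 + (1.45 × 10^-6)²/(2.57 × 10^-8) = 8.33 × 10^-5 M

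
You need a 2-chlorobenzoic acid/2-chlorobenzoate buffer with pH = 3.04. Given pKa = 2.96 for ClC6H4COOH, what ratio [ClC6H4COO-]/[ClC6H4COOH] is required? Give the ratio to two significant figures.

ratio = 1.2

pH = pKa + log(r) ⇒ log(r) = 3.04 − 2.96 = +0.08
r = [ClC6H4COO-]/[ClC6H4COOH] = 10^(+0.08) = 1.2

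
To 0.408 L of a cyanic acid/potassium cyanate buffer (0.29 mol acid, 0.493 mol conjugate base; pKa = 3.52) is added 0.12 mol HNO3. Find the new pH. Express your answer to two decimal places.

pH = 3.48

After neutralization: n(HOCN) = 0.41 mol, n(OCN-) = 0.373 mol.
pH = pKa + log(n_OCN-/n_HOCN) = 3.52 + log(0.373/0.41) = 3.52 + (-0.041)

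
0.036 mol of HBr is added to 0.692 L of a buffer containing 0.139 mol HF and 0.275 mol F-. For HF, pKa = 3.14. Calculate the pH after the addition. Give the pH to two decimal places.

Added H+ converts F- to HF: HF → 0.175 mol, F- → 0.239 mol.
pH = pKa + log(n_F-/n_HF) = 3.14 + log(0.239/0.175) = 3.14 + (+0.135)

pH = 3.28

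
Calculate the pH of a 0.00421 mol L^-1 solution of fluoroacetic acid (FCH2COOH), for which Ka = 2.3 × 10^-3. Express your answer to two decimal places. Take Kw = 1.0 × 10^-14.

pH = 2.66

FCH2COOH ⇌ FCH2COO- + H+
From the ICE table, Ka = x²/(0.00421 − x) = 2.3 × 10^-3.
Here C₀/Ka ≈ 1.83, so the small-x approximation fails. Use the quadratic:
x = (−Ka + √(Ka² + 4·Ka·C₀))/2 = 2.17 × 10^-3 M
pH = −log(2.17 × 10^-3) = 2.66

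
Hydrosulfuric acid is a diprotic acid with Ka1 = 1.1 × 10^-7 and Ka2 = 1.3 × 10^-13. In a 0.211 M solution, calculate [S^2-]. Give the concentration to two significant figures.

1.3 × 10^-13 M

First ionization gives [H+] ≈ [HS-] = 1.52 × 10^-4 M.
Second step: Ka2 = [H+][S^2-]/[HS-] ≈ [S^2-] (since [H+] ≈ [HS-]).
So [S^2-] ≈ Ka2.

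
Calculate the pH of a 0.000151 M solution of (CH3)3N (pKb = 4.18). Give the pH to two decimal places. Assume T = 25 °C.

(CH3)3N + H2O ⇌ (CH3)3NH+ + OH-
Kb = 10^(−4.18) = 6.61 × 10^-5
Kb = [OH-]²/(0.000151 − [OH-]) = 6.61 × 10^-5
The 5% rule fails; solving [OH-]² + Kb·[OH-] − Kb·C₀ = 0 exactly:
[OH-] = [−6.61e-05 + √(6.61e-05² + 3.99e-08)]/2 = 7.22 × 10^-5 M
pOH = −log(7.22 × 10^-5) = 4.14; pH = 14.00 − 4.14 = 9.86

pH = 9.86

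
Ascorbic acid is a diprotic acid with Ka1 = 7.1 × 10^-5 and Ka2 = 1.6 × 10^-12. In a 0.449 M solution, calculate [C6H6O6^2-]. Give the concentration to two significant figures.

First ionization gives [H+] ≈ [HC6H6O6-] = 5.65 × 10^-3 M.
Second step: Ka2 = [H+][C6H6O6^2-]/[HC6H6O6-] ≈ [C6H6O6^2-] (since [H+] ≈ [HC6H6O6-]).
So [C6H6O6^2-] ≈ Ka2.

1.6 × 10^-12 M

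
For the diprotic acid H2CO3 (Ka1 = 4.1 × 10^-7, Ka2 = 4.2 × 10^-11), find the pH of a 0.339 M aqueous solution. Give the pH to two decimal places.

Ka1 ≫ Ka2, so treat the first dissociation as the only significant source of H+.
Ka1 = x²/(0.339 − x) = 4.1 × 10^-7
x ≈ √(4.1 × 10^-7 × 0.339) = 3.73 × 10^-4 M
pH = −log(3.73 × 10^-4) = 3.43

pH = 3.43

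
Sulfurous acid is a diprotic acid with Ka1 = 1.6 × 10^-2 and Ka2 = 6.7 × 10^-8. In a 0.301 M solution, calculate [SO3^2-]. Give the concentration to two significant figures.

6.7 × 10^-8 M

First ionization gives [H+] ≈ [HSO3-] = 6.19 × 10^-2 M.
Second step: Ka2 = [H+][SO3^2-]/[HSO3-] ≈ [SO3^2-] (since [H+] ≈ [HSO3-]).
So [SO3^2-] ≈ Ka2.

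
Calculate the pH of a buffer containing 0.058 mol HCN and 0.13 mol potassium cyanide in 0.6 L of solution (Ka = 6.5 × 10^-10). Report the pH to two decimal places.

pKa = −log(6.5 × 10^-10) = 9.187
pH = pKa + log([A⁻]/[HA]) = 9.187 + log(0.13/0.058)
pH = 9.187 + (+0.351) = 9.54

pH = 9.54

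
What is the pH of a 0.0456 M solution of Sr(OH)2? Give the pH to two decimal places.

pH = 12.96

Sr(OH)2 is a strong base (each formula unit releases 2 OH-); [OH-] = 0.0912 M.
pOH = -log(0.0912) = 1.04
pH = 14.00 - 1.04 = 12.96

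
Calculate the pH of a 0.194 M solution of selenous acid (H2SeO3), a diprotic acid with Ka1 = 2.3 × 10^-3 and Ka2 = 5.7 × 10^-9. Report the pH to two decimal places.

pH = 1.70

Since Ka1 ≫ Ka2, the first ionization dominates [H+].
Ka1 = x²/(0.194 − x) = 2.3 × 10^-3
Solving the quadratic: x = (−Ka1 + √(Ka1² + 4·Ka1·C₀))/2 = 2.00 × 10^-2 M
pH = −log(2.00 × 10^-2) = 1.70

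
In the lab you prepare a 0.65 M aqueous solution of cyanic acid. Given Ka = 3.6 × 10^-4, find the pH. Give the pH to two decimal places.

HOCN ⇌ OCN- + H+
Ka = x²/(0.65 − x) = 3.6 × 10^-4
Since Ka ≪ C₀, x ≈ √(Ka·C₀) = 1.53 × 10^-2 M.
pH = −log[H+] = −log(1.53 × 10^-2) = 1.82

pH = 1.82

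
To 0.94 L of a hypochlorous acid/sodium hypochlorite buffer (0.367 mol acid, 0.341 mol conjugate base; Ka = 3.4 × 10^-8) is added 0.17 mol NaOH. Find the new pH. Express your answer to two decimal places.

OH- converts HOCl to OCl-: HOCl → 0.197 mol, OCl- → 0.511 mol.
pKa = −log(3.4 × 10^-8) = 7.469
pH = pKa + log([A⁻]/[HA]) = 7.469 + log(0.511/0.197) = 7.469 +0.414

pH = 7.88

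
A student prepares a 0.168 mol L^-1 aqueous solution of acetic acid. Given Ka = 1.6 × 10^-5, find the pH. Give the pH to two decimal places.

CH3COOH ⇌ CH3COO- + H+
From the ICE table, Ka = x²/(0.168 − x) = 1.6 × 10^-5.
Neglecting x in the denominator: x = √(1.6 × 10^-5 × 0.168) = 1.64 × 10^-3 M
Check: 0.98% ionized — well under 5%, approximation valid.
pH = −log[H+] = −log(1.64 × 10^-3) = 2.79

pH = 2.79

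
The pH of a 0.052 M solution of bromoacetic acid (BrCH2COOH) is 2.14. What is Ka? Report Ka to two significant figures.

Ka = 1.2 × 10^-3

[H+] = 10^(-2.14) = 7.24 × 10^-3 M
At equilibrium [HA] = 0.052 − 7.24 × 10^-3 = 4.48 × 10^-2 M
Ka = [H+][A-]/[HA] = (7.24 × 10^-3)² / 4.48 × 10^-2 = 1.2 × 10^-3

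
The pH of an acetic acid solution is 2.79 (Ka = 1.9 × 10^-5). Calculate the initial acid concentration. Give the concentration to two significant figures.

C₀ = 1.4 × 10^-1 M

[H+] = 10^(-2.79) = 1.62 × 10^-3 M = x
Ka = x²/(C₀ − x) ⇒ C₀ = x + x²/Ka
C₀ = 1.62 × 10^-3 + (1.62 × 10^-3)²/(1.9 × 10^-5) = 1.40 × 10^-1 M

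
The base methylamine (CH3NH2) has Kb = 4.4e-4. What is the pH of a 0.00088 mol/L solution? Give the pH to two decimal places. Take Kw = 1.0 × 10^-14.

pH = 10.64

CH3NH2 + H2O ⇌ CH3NH3+ + OH-
Let x = [OH-] at equilibrium. Kb = x²/(0.00088 − x).
x is not negligible relative to C₀; solve x² + 0.00044·x − 3.87e-07 = 0.
x = [−0.00044 + √(0.00044² + 1.55e-06)]/2 = 4.40 × 10^-4 M
pOH = 3.36, so pH = 14.00 − pOH = 10.64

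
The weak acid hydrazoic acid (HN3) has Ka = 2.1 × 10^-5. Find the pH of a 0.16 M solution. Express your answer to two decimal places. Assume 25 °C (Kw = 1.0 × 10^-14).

pH = 2.74

HN3 ⇌ N3- + H+
From the ICE table, Ka = [H+]²/(0.16 − [H+]) = 2.1 × 10^-5.
Assume [H+] ≪ 0.16: [H+] ≈ √(2.1 × 10^-5 × 0.16) = 1.83 × 10^-3 M
([H+]/C₀ = 1.1% < 5%, so the approximation holds.)
pH = −log[H+] = −log(1.83 × 10^-3) = 2.74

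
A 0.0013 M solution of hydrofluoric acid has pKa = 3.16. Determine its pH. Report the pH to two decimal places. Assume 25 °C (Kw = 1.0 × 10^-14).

HF ⇌ F- + H+
Ka = 10^(−3.16) = 6.92 × 10^-4
From the ICE table, Ka = x²/(0.0013 − x) = 6.92 × 10^-4.
The 5% rule fails; solving x² + Ka·x − Ka·C₀ = 0 exactly:
x = (−Ka + √(Ka² + 4·Ka·C₀))/2 = 6.64 × 10^-4 M
pH = −log(6.64 × 10^-4) = 3.18

pH = 3.18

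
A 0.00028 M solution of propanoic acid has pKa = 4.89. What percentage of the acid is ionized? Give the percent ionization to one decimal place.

CH3CH2COOH ⇌ CH3CH2COO- + H+; let x = [H+] at equilibrium.
Ka = 10^(−4.89) = 1.29 × 10^-5
Solve x² + 1.29e-05x − 3.61e-09 = 0 → x = 5.40 × 10^-5 M
Fraction ionized = 5.40 × 10^-5 / 0.00028 = 0.1929 → 19.3%

19.3%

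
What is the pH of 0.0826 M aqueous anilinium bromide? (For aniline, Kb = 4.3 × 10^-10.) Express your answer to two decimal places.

pH = 2.86

C6H5NH3+ is the conjugate acid of the weak base C6H5NH2.
Ka = Kw/Kb = 1.0×10^-14 / 4.3 × 10^-10 = 2.33 × 10^-5
From the ICE table, Ka = [H+]²/(0.0826 − [H+]) = 2.33 × 10^-5.
Since Ka ≪ C₀, [H+] ≈ √(Ka·C₀) = 1.39 × 10^-3 M.
Check: 1.7% ionized — well under 5%, approximation valid.
pH = −log[H+] = −log(1.39 × 10^-3) = 2.86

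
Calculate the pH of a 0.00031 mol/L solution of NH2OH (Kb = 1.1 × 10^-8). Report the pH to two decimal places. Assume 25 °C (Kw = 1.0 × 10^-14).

NH2OH + H2O ⇌ NH3OH+ + OH-
From the ICE table, Kb = x²/(0.00031 − x) = 1.1 × 10^-8.
Assume x ≪ 0.00031: x ≈ √(1.1 × 10^-8 × 0.00031) = 1.85 × 10^-6 M
(x/C₀ = 0.6% < 5%, so the approximation holds.)
pOH = −log(1.85 × 10^-6) = 5.73; pH = 14.00 − 5.73 = 8.27

pH = 8.27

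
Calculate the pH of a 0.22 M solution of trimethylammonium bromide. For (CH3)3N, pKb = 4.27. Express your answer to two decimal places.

(CH3)3NH+ is the conjugate acid of the weak base (CH3)3N.
Kb = 10^(−4.27) = 5.37 × 10^-5
Ka = Kw/Kb = 1.0×10^-14 / 5.37 × 10^-5 = 1.86 × 10^-10
From the ICE table, Ka = [H+]²/(0.22 − [H+]) = 1.86 × 10^-10.
Assume [H+] ≪ 0.22: [H+] ≈ √(1.86 × 10^-10 × 0.22) = 6.40 × 10^-6 M
Check: 0.0029% ionized — well under 5%, approximation valid.
pH = −log(6.40 × 10^-6) = 5.19

pH = 5.19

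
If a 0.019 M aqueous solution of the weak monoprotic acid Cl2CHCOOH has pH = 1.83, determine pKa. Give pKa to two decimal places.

[H+] = 10^(-1.83) = 1.48 × 10^-2 M
At equilibrium [HA] = 0.019 − 1.48 × 10^-2 = 4.20 × 10^-3 M
Ka = [H+][A-]/[HA] = (1.48 × 10^-2)² / 4.20 × 10^-3 = 5.22 × 10^-2
pKa = -log(5.22 × 10^-2) = 1.28

pKa = 1.28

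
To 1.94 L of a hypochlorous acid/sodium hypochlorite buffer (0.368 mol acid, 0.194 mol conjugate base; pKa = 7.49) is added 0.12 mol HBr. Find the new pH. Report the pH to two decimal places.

pH = 6.67

After neutralization: n(HOCl) = 0.488 mol, n(OCl-) = 0.074 mol.
Henderson–Hasselbalch with mole ratio 0.074/0.488: pH = 7.49 + (-0.819)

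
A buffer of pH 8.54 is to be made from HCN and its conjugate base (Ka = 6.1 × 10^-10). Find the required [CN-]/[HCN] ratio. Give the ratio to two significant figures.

ratio = 0.21

pKa = -log(6.1 × 10^-10) = 9.215
pH = pKa + log(r) ⇒ log(r) = 8.54 − 9.215 = -0.675
r = [CN-]/[HCN] = 10^(-0.675) = 0.211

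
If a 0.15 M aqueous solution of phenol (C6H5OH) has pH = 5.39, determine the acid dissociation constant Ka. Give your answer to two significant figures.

Ka = 1.1 × 10^-10

[H+] = 10^(-5.39) = 4.07 × 10^-6 M
At equilibrium [HA] = 0.15 − 4.07 × 10^-6 = 1.50 × 10^-1 M
Ka = [H+][A-]/[HA] = (4.07 × 10^-6)² / 1.50 × 10^-1 = 1.1 × 10^-10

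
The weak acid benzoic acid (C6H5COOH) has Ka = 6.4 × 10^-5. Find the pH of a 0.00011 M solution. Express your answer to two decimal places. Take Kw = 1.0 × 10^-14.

C6H5COOH ⇌ C6H5COO- + H+
Ka = [H+]²/(0.00011 − [H+]) = 6.4 × 10^-5
The 5% rule fails; solving [H+]² + Ka·[H+] − Ka·C₀ = 0 exactly:
[H+] = [−6.4e-05 + √(6.4e-05² + 2.82e-08)]/2 = 5.78 × 10^-5 M
pH = −log[H+] = −log(5.78 × 10^-5) = 4.24

pH = 4.24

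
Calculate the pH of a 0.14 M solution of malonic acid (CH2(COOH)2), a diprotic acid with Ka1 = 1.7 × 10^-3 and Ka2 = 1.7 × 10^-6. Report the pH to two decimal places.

pH = 1.84

Ka1 ≫ Ka2, so treat the first dissociation as the only significant source of H+.
Ka1 = x²/(0.14 − x) = 1.7 × 10^-3
Solving the quadratic: x = (−Ka1 + √(Ka1² + 4·Ka1·C₀))/2 = 1.46 × 10^-2 M
pH = −log(1.46 × 10^-2) = 1.84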